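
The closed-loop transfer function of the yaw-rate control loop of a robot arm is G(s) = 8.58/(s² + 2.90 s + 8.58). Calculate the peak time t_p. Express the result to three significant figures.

t_p ≈ 1.23 s

Matching coefficients with s² + 2ζω_n s + ω_n² gives ω_n² = 8.58 ⇒ ω_n = 2.93 rad/s, and ζ = 2.90/(2ω_n) = 0.495.
ω_d = ω_n√(1−ζ²) = 2.55 rad/s. Then t_p = π/ω_d = 1.23 s.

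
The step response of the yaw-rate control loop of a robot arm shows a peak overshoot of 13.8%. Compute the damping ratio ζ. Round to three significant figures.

Inverting the overshoot relation: ζ = |ln 0.138|/√(π² + ln²0.138) = 0.533.

ζ ≈ 0.533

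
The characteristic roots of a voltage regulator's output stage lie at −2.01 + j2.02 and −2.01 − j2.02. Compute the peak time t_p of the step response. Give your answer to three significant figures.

t_p = π/ω_d with ω_d = 2.02 (the imaginary part), so t_p = 1.56 s.

t_p ≈ 1.56 s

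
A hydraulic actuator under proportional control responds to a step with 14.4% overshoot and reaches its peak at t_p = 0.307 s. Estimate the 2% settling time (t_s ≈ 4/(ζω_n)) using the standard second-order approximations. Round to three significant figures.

t_s ≈ 0.634 s

ζ from %OS: ζ = |ln 0.144|/√(π²+ln²0.144) = 0.525.
t_p = π/ω_d ⇒ ω_d = 10.2 rad/s; then ω_n = ω_d/√(1−ζ²) = 12.0 rad/s.
t_s ≈ 4/(ζω_n) = 4/(0.525·12.0) = 0.634 s.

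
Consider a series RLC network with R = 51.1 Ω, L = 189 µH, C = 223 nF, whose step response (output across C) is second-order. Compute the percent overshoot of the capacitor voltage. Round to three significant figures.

%OS ≈ 0.318%

For a series RLC circuit (capacitor voltage as output), ω_n = 1/√(LC) = 1/√(189 µH · 223 nF) = 154000 rad/s.
ζ = (R/2)·√(C/L) = (51.1/2)·√(223 nF/189 µH) = 0.878.
Overshoot: exp(−π·0.878/√(1−0.878²)) = 0.00318, i.e. 0.318%.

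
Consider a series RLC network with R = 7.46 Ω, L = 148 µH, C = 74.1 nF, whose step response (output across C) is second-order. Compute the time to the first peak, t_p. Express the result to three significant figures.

t_p ≈ 0.0000104 s

For a series RLC circuit (capacitor voltage as output), ω_n = 1/√(LC) = 1/√(148 µH · 74.1 nF) = 302000 rad/s.
ζ = (R/2)·√(C/L) = (7.46/2)·√(74.1 nF/148 µH) = 0.0835.
ω_d = 302000·√(1 − 0.0835²) = 301000 rad/s. t_p = π/ω_d = 0.0000104 s.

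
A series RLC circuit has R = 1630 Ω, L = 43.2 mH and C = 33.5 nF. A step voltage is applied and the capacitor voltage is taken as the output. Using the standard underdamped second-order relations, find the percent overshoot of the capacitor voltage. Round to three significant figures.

For a series RLC circuit (capacitor voltage as output), ω_n = 1/√(LC) = 1/√(43.2 mH · 33.5 nF) = 26300 rad/s.
ζ = (R/2)·√(C/L) = (1630/2)·√(33.5 nF/43.2 mH) = 0.718.
Overshoot: exp(−π·0.718/√(1−0.718²)) = 0.0392, i.e. 3.92%.

%OS ≈ 3.92%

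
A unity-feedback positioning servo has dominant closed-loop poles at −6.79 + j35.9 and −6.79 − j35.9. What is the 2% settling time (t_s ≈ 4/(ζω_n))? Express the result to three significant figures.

t_s ≈ 0.589 s

For poles at −σ ± jω_d, ζω_n = σ = 6.79, so t_s ≈ 4/σ = 0.589 s.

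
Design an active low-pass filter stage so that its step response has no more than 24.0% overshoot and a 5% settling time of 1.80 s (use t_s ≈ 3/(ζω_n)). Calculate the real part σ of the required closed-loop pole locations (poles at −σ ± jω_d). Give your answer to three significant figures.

σ ≈ 1.67

The settling-time spec alone fixes σ = ζω_n = 3/t_s = 3/1.80 = 1.67.
(Overshoot then fixes ζ = 0.414 and hence ω_d = σ·√(1−ζ²)/ζ = 3.67 rad/s.)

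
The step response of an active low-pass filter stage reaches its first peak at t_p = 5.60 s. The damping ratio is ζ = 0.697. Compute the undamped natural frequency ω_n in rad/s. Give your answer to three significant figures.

Peak time t_p = π/ω_d, so ω_d = π/t_p = π/5.60 = 0.561 rad/s.
ω_n = ω_d/√(1−ζ²) = 0.561/√0.514 = 0.782 rad/s.

ω_n ≈ 0.782 rad/s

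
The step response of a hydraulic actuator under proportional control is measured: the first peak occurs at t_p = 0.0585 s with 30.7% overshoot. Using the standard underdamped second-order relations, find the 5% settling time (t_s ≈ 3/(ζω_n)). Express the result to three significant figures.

ζ from %OS: ζ = |ln 0.307|/√(π²+ln²0.307) = 0.352.
t_p = π/ω_d ⇒ ω_d = 53.7 rad/s; then ω_n = ω_d/√(1−ζ²) = 57.4 rad/s.
t_s ≈ 3/(ζω_n) = 3/(0.352·57.4) = 0.149 s.

t_s ≈ 0.149 s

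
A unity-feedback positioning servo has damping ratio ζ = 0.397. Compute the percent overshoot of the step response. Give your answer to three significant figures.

%OS ≈ 25.7%

For an underdamped second-order system, %OS = 100·exp(−πζ/√(1−ζ²)).
πζ/√(1−ζ²) = π·0.397/√(1−0.158) = 1.359, so %OS = 100·e^(−1.359) = 25.7%.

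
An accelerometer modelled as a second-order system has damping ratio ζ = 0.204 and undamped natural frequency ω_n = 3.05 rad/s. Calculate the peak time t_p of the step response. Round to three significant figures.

t_p ≈ 1.05 s

The damped frequency is ω_d = ω_n√(1−ζ²) = 3.05·√(1−0.0416) = 2.99 rad/s.
Peak time t_p = π/ω_d = π/2.99 = 1.05 s.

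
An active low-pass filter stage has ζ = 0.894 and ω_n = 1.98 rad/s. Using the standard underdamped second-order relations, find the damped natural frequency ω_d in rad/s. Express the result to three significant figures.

ω_d = ω_n√(1−ζ²) = 1.98·√0.201 = 0.887 rad/s.

ω_d ≈ 0.887 rad/s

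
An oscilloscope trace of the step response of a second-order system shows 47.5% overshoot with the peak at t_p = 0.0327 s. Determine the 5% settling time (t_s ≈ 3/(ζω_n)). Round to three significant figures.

ζ from %OS: ζ = |ln 0.475|/√(π²+ln²0.475) = 0.231.
t_p = π/ω_d ⇒ ω_d = 96.1 rad/s; then ω_n = ω_d/√(1−ζ²) = 98.7 rad/s.
t_s ≈ 3/(ζω_n) = 3/(0.231·98.7) = 0.132 s.

t_s ≈ 0.132 s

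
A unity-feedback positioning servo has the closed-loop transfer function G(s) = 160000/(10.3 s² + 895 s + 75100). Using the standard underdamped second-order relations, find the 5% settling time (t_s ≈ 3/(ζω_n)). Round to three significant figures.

Dividing through by 10.3: denominator becomes s² + 86.89 s + 7291.
So ω_n = √7291 = 85.4 rad/s and ζ = 86.89/(2·85.4) = 0.509.
t_s ≈ 3/(ζω_n) = 0.0691 s.

t_s ≈ 0.0691 s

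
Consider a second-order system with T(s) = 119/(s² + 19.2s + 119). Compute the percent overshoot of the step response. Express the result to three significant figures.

Comparing the denominator to s² + 2ζω_n s + ω_n²: ω_n = √119 = 10.9 rad/s, and 2ζω_n = 19.2 so ζ = 19.2/(2·10.9) = 0.880.
%OS = 100 e^{−πζ/√(1−ζ²)} with ζ = 0.880 gives 0.296%.

%OS ≈ 0.296%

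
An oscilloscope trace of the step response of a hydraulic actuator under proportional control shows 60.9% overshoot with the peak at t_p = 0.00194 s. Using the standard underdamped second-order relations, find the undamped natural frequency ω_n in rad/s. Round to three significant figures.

From the overshoot, ζ = −ln(OS)/√(π²+ln²(OS)) = 0.156.
From t_p = π/ω_d, ω_d = π/0.00194 = 1620 rad/s, so ω_n = ω_d/√(1−ζ²) = 1640 rad/s.

ω_n ≈ 1640 rad/s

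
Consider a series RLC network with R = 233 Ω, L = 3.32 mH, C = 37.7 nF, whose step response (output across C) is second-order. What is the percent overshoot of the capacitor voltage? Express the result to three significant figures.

For a series RLC circuit (capacitor voltage as output), ω_n = 1/√(LC) = 1/√(3.32 mH · 37.7 nF) = 89400 rad/s.
ζ = (R/2)·√(C/L) = (233/2)·√(37.7 nF/3.32 mH) = 0.393.
%OS = 100 e^{−πζ/√(1−ζ²)} with ζ = 0.393 gives 26.2%.

%OS ≈ 26.2%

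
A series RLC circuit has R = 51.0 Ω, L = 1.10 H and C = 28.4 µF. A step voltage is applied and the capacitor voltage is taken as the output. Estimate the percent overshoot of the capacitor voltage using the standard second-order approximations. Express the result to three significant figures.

For a series RLC circuit (capacitor voltage as output), ω_n = 1/√(LC) = 1/√(1.10 H · 28.4 µF) = 179 rad/s.
ζ = (R/2)·√(C/L) = (51.0/2)·√(28.4 µF/1.10 H) = 0.130.
%OS = 100 e^{−πζ/√(1−ζ²)} with ζ = 0.130 gives 66.3%.

%OS ≈ 66.3%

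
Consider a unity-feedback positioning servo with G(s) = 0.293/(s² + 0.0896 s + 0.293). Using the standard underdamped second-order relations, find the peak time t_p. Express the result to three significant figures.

t_p ≈ 5.82 s

ω_n = √0.293 = 0.541 rad/s; ζ = 0.0896/(2·0.541) = 0.0828.
The damped frequency ω_d = ω_n√(1−ζ²) = 0.539 rad/s. Then t_p = π/ω_d = 5.82 s.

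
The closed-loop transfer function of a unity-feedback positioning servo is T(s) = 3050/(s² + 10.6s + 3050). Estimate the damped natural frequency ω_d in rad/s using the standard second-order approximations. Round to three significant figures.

ω_n = √3050 = 55.2 rad/s; ζ = 10.6/(2·55.2) = 0.0960.
ω_d = 55.2·√(1 − 0.0960²) = 55.0 rad/s.

ω_d ≈ 55.0 rad/s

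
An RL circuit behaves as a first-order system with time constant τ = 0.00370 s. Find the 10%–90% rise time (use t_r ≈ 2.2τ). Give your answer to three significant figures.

t_r ≈ 0.00814 s

t_r ≈ 2.2τ = 0.00814 s.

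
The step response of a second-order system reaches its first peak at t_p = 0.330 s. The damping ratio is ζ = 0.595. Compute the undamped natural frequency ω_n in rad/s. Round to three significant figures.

ω_n ≈ 11.8 rad/s

Peak time t_p = π/ω_d, so ω_d = π/t_p = π/0.330 = 9.52 rad/s.
ω_n = ω_d/√(1−ζ²) = 9.52/√0.646 = 11.8 rad/s.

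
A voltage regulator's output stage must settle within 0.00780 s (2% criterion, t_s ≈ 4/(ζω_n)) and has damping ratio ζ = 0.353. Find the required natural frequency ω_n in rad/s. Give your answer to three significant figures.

ω_n ≈ 1450 rad/s

Rearranging t_s ≈ 4/(ζω_n) gives ω_n = 4/(ζ·t_s) = 4/(0.353 × 0.00780) = 1450 rad/s.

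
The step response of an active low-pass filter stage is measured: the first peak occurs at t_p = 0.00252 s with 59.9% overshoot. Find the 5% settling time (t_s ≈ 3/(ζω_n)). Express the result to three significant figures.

From the overshoot, ζ = −ln(OS)/√(π²+ln²(OS)) = 0.161.
t_p = π/ω_d ⇒ ω_d = 1250 rad/s; then ω_n = ω_d/√(1−ζ²) = 1260 rad/s.
t_s ≈ 3/(ζω_n) = 3/(0.161·1260) = 0.0148 s.

t_s ≈ 0.0148 s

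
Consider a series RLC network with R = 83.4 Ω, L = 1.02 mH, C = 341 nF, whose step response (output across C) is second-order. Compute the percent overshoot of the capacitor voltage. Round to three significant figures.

For a series RLC circuit (capacitor voltage as output), ω_n = 1/√(LC) = 1/√(1.02 mH · 341 nF) = 53600 rad/s.
ζ = (R/2)·√(C/L) = (83.4/2)·√(341 nF/1.02 mH) = 0.762.
%OS = 100 e^{−πζ/√(1−ζ²)} with ζ = 0.762 gives 2.47%.

%OS ≈ 2.47%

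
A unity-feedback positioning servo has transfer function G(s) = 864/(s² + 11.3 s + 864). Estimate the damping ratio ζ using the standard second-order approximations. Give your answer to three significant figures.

ζ ≈ 0.192

Matching coefficients with s² + 2ζω_n s + ω_n² gives ω_n² = 864 ⇒ ω_n = 29.4 rad/s, and ζ = 11.3/(2ω_n) = 0.192.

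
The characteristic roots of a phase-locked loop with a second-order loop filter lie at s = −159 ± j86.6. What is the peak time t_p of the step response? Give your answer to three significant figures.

t_p = π/ω_d with ω_d = 86.6 (the imaginary part), so t_p = 0.0363 s.

t_p ≈ 0.0363 s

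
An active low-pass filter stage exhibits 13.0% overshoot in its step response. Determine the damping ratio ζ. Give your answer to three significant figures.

From %OS = 100·exp(−πζ/√(1−ζ²)), invert to get ζ = −ln(OS)/√(π² + ln²(OS)) with OS = 0.130.
−ln 0.130 = 2.040, so ζ = 2.040/√(π² + 4.163) = 0.545.

ζ ≈ 0.545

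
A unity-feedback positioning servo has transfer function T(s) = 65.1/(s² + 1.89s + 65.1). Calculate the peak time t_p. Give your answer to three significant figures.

Comparing the denominator to s² + 2ζω_n s + ω_n²: ω_n = √65.1 = 8.07 rad/s, and 2ζω_n = 1.89 so ζ = 1.89/(2·8.07) = 0.117.
The damped frequency ω_d = ω_n√(1−ζ²) = 8.01 rad/s. Then t_p = π/ω_d = 0.392 s.

t_p ≈ 0.392 s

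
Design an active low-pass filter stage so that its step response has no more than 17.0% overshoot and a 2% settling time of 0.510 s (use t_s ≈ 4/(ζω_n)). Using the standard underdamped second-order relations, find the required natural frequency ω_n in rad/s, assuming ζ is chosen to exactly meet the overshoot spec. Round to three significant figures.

ζ = −ln(OS)/√(π² + (ln OS)²). With OS = 0.170, ln OS = −1.772 and ζ = 1.772/3.607 = 0.491.
Then ω_n = 4/(ζ t_s) = 4/(0.491 × 0.510) = 16.0 rad/s.

ω_n ≈ 16.0 rad/s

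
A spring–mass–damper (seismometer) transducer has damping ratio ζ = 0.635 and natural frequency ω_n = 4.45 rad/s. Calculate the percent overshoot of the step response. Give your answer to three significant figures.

%OS ≈ 7.56%

For an underdamped second-order system, %OS = 100·exp(−πζ/√(1−ζ²)).
πζ/√(1−ζ²) = π·0.635/√(1−0.403) = 2.582, so %OS = 100·e^(−2.582) = 7.56%.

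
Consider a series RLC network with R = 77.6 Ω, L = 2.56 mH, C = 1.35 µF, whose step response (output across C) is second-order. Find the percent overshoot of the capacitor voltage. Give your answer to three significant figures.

%OS ≈ 0.210%

For a series RLC circuit (capacitor voltage as output), ω_n = 1/√(LC) = 1/√(2.56 mH · 1.35 µF) = 17000 rad/s.
ζ = (R/2)·√(C/L) = (77.6/2)·√(1.35 µF/2.56 mH) = 0.891.
Overshoot: exp(−π·0.891/√(1−0.891²)) = 0.00210, i.e. 0.210%.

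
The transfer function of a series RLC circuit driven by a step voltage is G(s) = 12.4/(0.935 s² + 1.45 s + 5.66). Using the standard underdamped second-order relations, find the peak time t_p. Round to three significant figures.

Dividing through by 0.935: denominator becomes s² + 1.551 s + 6.053.
So ω_n = √6.053 = 2.46 rad/s and ζ = 1.551/(2·2.46) = 0.315.
The damped frequency ω_d = ω_n√(1−ζ²) = 2.34 rad/s. t_p = π/ω_d = 1.35 s.

t_p ≈ 1.35 s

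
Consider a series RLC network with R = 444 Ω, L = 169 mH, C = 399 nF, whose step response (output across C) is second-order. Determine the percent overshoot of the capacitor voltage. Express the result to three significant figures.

For a series RLC circuit (capacitor voltage as output), ω_n = 1/√(LC) = 1/√(169 mH · 399 nF) = 3850 rad/s.
ζ = (R/2)·√(C/L) = (444/2)·√(399 nF/169 mH) = 0.341.
%OS = 100 e^{−πζ/√(1−ζ²)} with ζ = 0.341 gives 32.0%.

%OS ≈ 32.0%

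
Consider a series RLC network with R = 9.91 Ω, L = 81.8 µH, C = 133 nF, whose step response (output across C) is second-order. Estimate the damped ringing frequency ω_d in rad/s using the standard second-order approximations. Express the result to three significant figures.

For a series RLC circuit (capacitor voltage as output), ω_n = 1/√(LC) = 1/√(81.8 µH · 133 nF) = 303000 rad/s.
ζ = (R/2)·√(C/L) = (9.91/2)·√(133 nF/81.8 µH) = 0.200.
ω_d = ω_n√(1−ζ²) = 297000 rad/s.

ω_d ≈ 297000 rad/s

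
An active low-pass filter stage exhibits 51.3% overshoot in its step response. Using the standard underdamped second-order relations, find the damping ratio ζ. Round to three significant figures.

From %OS = 100·exp(−πζ/√(1−ζ²)), invert to get ζ = −ln(OS)/√(π² + ln²(OS)) with OS = 0.513.
−ln 0.513 = 0.6675, so ζ = 0.6675/√(π² + 0.4455) = 0.208.

ζ ≈ 0.208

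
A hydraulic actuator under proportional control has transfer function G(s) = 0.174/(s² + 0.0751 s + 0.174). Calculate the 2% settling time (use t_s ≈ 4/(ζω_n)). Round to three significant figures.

t_s ≈ 107 s

Comparing the denominator to s² + 2ζω_n s + ω_n²: ω_n = √0.174 = 0.417 rad/s, and 2ζω_n = 0.0751 so ζ = 0.0751/(2·0.417) = 0.0900.
t_s ≈ 4/(ζω_n) = 4/(0.0900·0.417) = 107 s.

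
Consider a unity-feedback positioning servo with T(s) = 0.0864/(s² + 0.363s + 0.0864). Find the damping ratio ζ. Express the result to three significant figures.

ω_n = √0.0864 = 0.294 rad/s; ζ = 0.363/(2·0.294) = 0.617.

ζ ≈ 0.617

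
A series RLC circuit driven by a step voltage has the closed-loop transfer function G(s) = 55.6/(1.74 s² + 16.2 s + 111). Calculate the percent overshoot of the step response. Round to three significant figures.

%OS ≈ 10.5%

Dividing through by 1.74: denominator becomes s² + 9.310 s + 63.79.
So ω_n = √63.79 = 7.99 rad/s and ζ = 9.310/(2·7.99) = 0.583.
%OS = 100 e^{−πζ/√(1−ζ²)} with ζ = 0.583 gives 10.5%.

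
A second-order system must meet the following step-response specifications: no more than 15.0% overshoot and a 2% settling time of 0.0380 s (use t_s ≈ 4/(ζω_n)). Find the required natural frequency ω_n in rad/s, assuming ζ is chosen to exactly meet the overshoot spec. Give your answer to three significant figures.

ω_n ≈ 204 rad/s

From %OS = 100·exp(−πζ/√(1−ζ²)), invert to get ζ = −ln(OS)/√(π² + ln²(OS)) with OS = 0.150.
−ln 0.150 = 1.897, so ζ = 1.897/√(π² + 3.599) = 0.517.
Then ω_n = 4/(ζ t_s) = 4/(0.517 × 0.0380) = 204 rad/s.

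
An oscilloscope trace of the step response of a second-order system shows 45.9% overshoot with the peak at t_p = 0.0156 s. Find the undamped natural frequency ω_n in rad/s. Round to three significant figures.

The overshoot fixes ζ = −ln(OS)/√(π²+ln²(OS)) = 0.241.
t_p = π/ω_d ⇒ ω_d = 201 rad/s; then ω_n = ω_d/√(1−ζ²) = 207 rad/s.

ω_n ≈ 207 rad/s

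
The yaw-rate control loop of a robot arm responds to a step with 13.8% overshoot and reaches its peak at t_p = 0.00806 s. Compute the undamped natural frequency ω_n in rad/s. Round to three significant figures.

ω_n ≈ 461 rad/s

The overshoot fixes ζ = −ln(OS)/√(π²+ln²(OS)) = 0.533.
t_p = π/ω_d ⇒ ω_d = 390 rad/s; then ω_n = ω_d/√(1−ζ²) = 461 rad/s.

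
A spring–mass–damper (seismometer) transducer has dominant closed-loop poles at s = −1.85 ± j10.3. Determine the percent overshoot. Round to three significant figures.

%OS ≈ 56.9%

With σ = 1.85, ω_d = 10.3: ω_n = √(σ²+ω_d²) = 10.5 rad/s, ζ = σ/ω_n = 0.177.
%OS = 100 e^{−πζ/√(1−ζ²)} with ζ = 0.177 gives 56.9%.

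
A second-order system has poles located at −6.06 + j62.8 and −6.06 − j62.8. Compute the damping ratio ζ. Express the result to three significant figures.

With σ = 6.06, ω_d = 62.8: ω_n = √(σ²+ω_d²) = 63.1 rad/s, ζ = σ/ω_n = 0.0961.

ζ ≈ 0.0961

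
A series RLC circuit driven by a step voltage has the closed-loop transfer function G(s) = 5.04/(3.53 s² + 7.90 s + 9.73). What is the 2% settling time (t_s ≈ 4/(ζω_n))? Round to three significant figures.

t_s ≈ 3.57 s

Dividing through by 3.53: denominator becomes s² + 2.238 s + 2.756.
So ω_n = √2.756 = 1.66 rad/s and ζ = 2.238/(2·1.66) = 0.674.
t_s ≈ 4/(ζω_n) = 3.57 s.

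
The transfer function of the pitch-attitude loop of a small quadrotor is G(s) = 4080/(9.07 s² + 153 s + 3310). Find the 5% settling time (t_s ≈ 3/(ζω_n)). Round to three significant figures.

t_s ≈ 0.356 s

Dividing through by 9.07: denominator becomes s² + 16.87 s + 364.9.
So ω_n = √364.9 = 19.1 rad/s and ζ = 16.87/(2·19.1) = 0.442.
t_s ≈ 3/(ζω_n) = 0.356 s.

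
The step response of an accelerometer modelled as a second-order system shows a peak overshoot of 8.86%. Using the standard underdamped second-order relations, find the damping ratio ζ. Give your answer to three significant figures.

Inverting the overshoot relation: ζ = |ln 0.0886|/√(π² + ln²0.0886) = 0.611.

ζ ≈ 0.611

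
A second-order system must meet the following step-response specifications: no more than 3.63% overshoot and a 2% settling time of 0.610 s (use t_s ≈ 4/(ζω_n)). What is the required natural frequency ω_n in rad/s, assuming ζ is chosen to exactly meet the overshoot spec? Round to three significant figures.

From %OS = 100·exp(−πζ/√(1−ζ²)), invert to get ζ = −ln(OS)/√(π² + ln²(OS)) with OS = 0.0363.
−ln 0.0363 = 3.316, so ζ = 3.316/√(π² + 11.00) = 0.726.
Then ω_n = 4/(ζ t_s) = 4/(0.726 × 0.610) = 9.03 rad/s.

ω_n ≈ 9.03 rad/s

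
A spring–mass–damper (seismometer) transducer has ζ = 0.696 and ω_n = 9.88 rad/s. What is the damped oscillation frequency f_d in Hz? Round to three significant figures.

f_d ≈ 1.13 Hz

ω_d = ω_n√(1−ζ²) = 9.88·√0.516 = 7.09 rad/s.
f_d = ω_d/(2π) = 1.13 Hz.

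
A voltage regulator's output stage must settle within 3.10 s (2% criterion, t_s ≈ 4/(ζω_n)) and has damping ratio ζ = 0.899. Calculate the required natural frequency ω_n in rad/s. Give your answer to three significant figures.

Rearranging t_s ≈ 4/(ζω_n) gives ω_n = 4/(ζ·t_s) = 4/(0.899 × 3.10) = 1.44 rad/s.

ω_n ≈ 1.44 rad/s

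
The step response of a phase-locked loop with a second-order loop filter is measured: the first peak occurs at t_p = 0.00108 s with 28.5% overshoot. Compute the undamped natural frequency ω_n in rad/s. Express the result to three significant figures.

ω_n ≈ 3130 rad/s

From the overshoot, ζ = −ln(OS)/√(π²+ln²(OS)) = 0.371.
From t_p = π/ω_d, ω_d = π/0.00108 = 2910 rad/s, so ω_n = ω_d/√(1−ζ²) = 3130 rad/s.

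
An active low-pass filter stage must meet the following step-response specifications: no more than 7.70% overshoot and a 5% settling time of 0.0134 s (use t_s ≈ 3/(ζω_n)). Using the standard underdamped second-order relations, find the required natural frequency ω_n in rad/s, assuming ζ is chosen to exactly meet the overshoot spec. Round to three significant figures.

ω_n ≈ 354 rad/s

Inverting the overshoot relation: ζ = |ln 0.0770|/√(π² + ln²0.0770) = 0.632.
Then ω_n = 3/(ζ t_s) = 3/(0.632 × 0.0134) = 354 rad/s.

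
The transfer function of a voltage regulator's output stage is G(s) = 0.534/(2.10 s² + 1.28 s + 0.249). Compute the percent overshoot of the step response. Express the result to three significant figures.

%OS ≈ 0.255%

Dividing through by 2.10: denominator becomes s² + 0.6095 s + 0.1186.
So ω_n = √0.1186 = 0.344 rad/s and ζ = 0.6095/(2·0.344) = 0.885.
%OS = 100·exp(−πζ/√(1−ζ²)) = 0.255%.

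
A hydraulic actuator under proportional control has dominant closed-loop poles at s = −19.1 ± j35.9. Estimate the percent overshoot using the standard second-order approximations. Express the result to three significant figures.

%OS ≈ 18.8%

|pole| = ω_n = √(19.1² + 35.9²) = 40.7 rad/s; ζ = cos θ = σ/ω_n = 0.470.
%OS = 100 e^{−πζ/√(1−ζ²)} with ζ = 0.470 gives 18.8%.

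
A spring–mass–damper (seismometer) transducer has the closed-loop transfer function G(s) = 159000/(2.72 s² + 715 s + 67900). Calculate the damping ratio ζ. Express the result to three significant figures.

Dividing through by 2.72: denominator becomes s² + 262.9 s + 24960.
So ω_n = √24960 = 158 rad/s and ζ = 262.9/(2·158) = 0.832.

ζ ≈ 0.832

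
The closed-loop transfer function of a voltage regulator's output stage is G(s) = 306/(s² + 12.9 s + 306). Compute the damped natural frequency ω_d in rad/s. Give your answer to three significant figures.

Comparing the denominator to s² + 2ζω_n s + ω_n²: ω_n = √306 = 17.5 rad/s, and 2ζω_n = 12.9 so ζ = 12.9/(2·17.5) = 0.369.
ω_d = ω_n√(1−ζ²) = 16.3 rad/s.

ω_d ≈ 16.3 rad/s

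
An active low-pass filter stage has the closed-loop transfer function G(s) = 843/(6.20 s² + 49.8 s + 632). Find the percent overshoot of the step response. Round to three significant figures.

Dividing through by 6.20: denominator becomes s² + 8.032 s + 101.9.
So ω_n = √101.9 = 10.1 rad/s and ζ = 8.032/(2·10.1) = 0.398.
Overshoot: exp(−π·0.398/√(1−0.398²)) = 0.256, i.e. 25.6%.

%OS ≈ 25.6%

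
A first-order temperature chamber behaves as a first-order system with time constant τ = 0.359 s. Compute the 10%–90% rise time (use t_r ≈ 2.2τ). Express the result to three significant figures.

t_r ≈ 0.790 s

t_r ≈ 2.2τ = 0.790 s.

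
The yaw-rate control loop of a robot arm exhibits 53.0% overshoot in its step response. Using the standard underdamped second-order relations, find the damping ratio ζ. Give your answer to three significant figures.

ζ ≈ 0.198

Inverting the overshoot relation: ζ = |ln 0.530|/√(π² + ln²0.530) = 0.198.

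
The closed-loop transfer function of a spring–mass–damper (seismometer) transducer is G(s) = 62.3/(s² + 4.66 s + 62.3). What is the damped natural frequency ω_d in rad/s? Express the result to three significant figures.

ω_n = √62.3 = 7.89 rad/s; ζ = 4.66/(2·7.89) = 0.295.
The damped frequency ω_d = ω_n√(1−ζ²) = 7.54 rad/s.

ω_d ≈ 7.54 rad/s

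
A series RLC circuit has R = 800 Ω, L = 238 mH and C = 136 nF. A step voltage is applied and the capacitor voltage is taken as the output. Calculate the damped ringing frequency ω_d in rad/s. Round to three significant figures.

ω_d ≈ 5300 rad/s

For a series RLC circuit (capacitor voltage as output), ω_n = 1/√(LC) = 1/√(238 mH · 136 nF) = 5560 rad/s.
ζ = (R/2)·√(C/L) = (800/2)·√(136 nF/238 mH) = 0.302.
ω_d = 5560·√(1 − 0.302²) = 5300 rad/s.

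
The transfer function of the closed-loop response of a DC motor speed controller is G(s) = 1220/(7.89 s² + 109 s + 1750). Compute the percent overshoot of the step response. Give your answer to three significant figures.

%OS ≈ 19.3%

Dividing through by 7.89: denominator becomes s² + 13.81 s + 221.8.
So ω_n = √221.8 = 14.9 rad/s and ζ = 13.81/(2·14.9) = 0.464.
%OS = 100 e^{−πζ/√(1−ζ²)} with ζ = 0.464 gives 19.3%.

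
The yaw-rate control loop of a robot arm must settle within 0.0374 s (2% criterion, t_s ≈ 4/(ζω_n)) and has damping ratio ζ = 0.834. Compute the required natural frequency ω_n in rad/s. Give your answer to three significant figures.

Rearranging t_s ≈ 4/(ζω_n) gives ω_n = 4/(ζ·t_s) = 4/(0.834 × 0.0374) = 128 rad/s.

ω_n ≈ 128 rad/s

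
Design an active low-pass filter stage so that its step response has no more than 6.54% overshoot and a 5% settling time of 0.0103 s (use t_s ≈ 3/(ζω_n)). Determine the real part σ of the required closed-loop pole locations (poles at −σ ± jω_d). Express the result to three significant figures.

The settling-time spec alone fixes σ = ζω_n = 3/t_s = 3/0.0103 = 291.
(Overshoot then fixes ζ = 0.656 and hence ω_d = σ·√(1−ζ²)/ζ = 336 rad/s.)

σ ≈ 291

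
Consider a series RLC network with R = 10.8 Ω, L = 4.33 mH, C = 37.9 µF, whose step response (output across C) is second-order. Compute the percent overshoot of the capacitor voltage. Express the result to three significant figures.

%OS ≈ 15.9%

For a series RLC circuit (capacitor voltage as output), ω_n = 1/√(LC) = 1/√(4.33 mH · 37.9 µF) = 2470 rad/s.
ζ = (R/2)·√(C/L) = (10.8/2)·√(37.9 µF/4.33 mH) = 0.505.
%OS = 100·exp(−πζ/√(1−ζ²)) = 15.9%.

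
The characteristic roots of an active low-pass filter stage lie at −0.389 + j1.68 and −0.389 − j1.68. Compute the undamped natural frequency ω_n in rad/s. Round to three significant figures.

|pole| = ω_n = √(0.389² + 1.68²) = 1.72 rad/s; ζ = cos θ = σ/ω_n = 0.226.

ω_n ≈ 1.72 rad/s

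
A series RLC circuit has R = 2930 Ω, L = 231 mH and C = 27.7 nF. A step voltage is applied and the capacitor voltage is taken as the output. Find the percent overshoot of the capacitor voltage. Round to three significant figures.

For a series RLC circuit (capacitor voltage as output), ω_n = 1/√(LC) = 1/√(231 mH · 27.7 nF) = 12500 rad/s.
ζ = (R/2)·√(C/L) = (2930/2)·√(27.7 nF/231 mH) = 0.507.
%OS = 100·exp(−πζ/√(1−ζ²)) = 15.7%.

%OS ≈ 15.7%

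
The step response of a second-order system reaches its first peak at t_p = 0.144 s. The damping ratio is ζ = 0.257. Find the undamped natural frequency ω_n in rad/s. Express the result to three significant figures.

ω_n ≈ 22.6 rad/s

Peak time t_p = π/ω_d, so ω_d = π/t_p = π/0.144 = 21.8 rad/s.
ω_n = ω_d/√(1−ζ²) = 21.8/√0.934 = 22.6 rad/s.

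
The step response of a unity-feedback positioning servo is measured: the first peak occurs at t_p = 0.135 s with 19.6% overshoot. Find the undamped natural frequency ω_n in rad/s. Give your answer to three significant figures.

ω_n ≈ 26.2 rad/s

ζ from %OS: ζ = |ln 0.196|/√(π²+ln²0.196) = 0.460.
From t_p = π/ω_d, ω_d = π/0.135 = 23.3 rad/s, so ω_n = ω_d/√(1−ζ²) = 26.2 rad/s.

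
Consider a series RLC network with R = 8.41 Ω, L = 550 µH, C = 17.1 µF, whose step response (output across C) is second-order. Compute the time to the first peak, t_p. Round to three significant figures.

For a series RLC circuit (capacitor voltage as output), ω_n = 1/√(LC) = 1/√(550 µH · 17.1 µF) = 10300 rad/s.
ζ = (R/2)·√(C/L) = (8.41/2)·√(17.1 µF/550 µH) = 0.741.
The damped frequency ω_d = ω_n√(1−ζ²) = 6920 rad/s. t_p = π/ω_d = 0.000454 s.

t_p ≈ 0.000454 s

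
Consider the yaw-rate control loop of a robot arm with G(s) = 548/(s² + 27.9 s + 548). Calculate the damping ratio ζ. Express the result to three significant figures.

Matching coefficients with s² + 2ζω_n s + ω_n² gives ω_n² = 548 ⇒ ω_n = 23.4 rad/s, and ζ = 27.9/(2ω_n) = 0.596.

ζ ≈ 0.596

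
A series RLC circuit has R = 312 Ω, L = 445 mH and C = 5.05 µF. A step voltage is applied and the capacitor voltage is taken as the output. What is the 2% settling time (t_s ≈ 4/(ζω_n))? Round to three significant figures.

For a series RLC circuit (capacitor voltage as output), ω_n = 1/√(LC) = 1/√(445 mH · 5.05 µF) = 667 rad/s.
ζ = (R/2)·√(C/L) = (312/2)·√(5.05 µF/445 mH) = 0.526.
t_s ≈ 4/(ζω_n) = 0.0114 s.

t_s ≈ 0.0114 s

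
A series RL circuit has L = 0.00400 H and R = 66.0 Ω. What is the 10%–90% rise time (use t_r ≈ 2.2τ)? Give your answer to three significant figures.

τ = L/R = 0.00400/66.0 = 0.0000606 s.
t_r ≈ 2.2τ = 0.000133 s.

t_r ≈ 0.000133 s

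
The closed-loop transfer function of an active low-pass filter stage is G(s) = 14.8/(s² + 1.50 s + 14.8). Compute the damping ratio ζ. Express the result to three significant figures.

ζ ≈ 0.195

ω_n = √14.8 = 3.85 rad/s; ζ = 1.50/(2·3.85) = 0.195.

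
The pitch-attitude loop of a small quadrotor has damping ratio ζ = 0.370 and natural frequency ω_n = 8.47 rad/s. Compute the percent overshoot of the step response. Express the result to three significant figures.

%OS ≈ 28.6%

For an underdamped second-order system, %OS = 100·exp(−πζ/√(1−ζ²)).
πζ/√(1−ζ²) = π·0.370/√(1−0.137) = 1.251, so %OS = 100·e^(−1.251) = 28.6%.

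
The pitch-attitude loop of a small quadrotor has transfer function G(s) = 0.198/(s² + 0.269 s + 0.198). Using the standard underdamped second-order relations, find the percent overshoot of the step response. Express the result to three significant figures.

%OS ≈ 36.9%

Matching coefficients with s² + 2ζω_n s + ω_n² gives ω_n² = 0.198 ⇒ ω_n = 0.445 rad/s, and ζ = 0.269/(2ω_n) = 0.302.
Overshoot: exp(−π·0.302/√(1−0.302²)) = 0.369, i.e. 36.9%.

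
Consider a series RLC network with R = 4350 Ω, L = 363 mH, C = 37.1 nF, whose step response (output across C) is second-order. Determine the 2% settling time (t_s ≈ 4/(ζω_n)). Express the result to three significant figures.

t_s ≈ 0.000668 s

For a series RLC circuit (capacitor voltage as output), ω_n = 1/√(LC) = 1/√(363 mH · 37.1 nF) = 8620 rad/s.
ζ = (R/2)·√(C/L) = (4350/2)·√(37.1 nF/363 mH) = 0.695.
t_s ≈ 4/(ζω_n) = 0.000668 s.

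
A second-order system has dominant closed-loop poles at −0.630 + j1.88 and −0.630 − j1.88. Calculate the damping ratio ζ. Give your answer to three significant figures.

ζ ≈ 0.318

The poles are at −σ ± jω_d with σ = 0.630 and ω_d = 1.88, so ω_n = √(σ²+ω_d²) = 1.98 rad/s and ζ = σ/ω_n = 0.318.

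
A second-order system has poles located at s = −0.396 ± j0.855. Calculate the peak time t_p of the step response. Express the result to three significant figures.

t_p = π/ω_d with ω_d = 0.855 (the imaginary part), so t_p = 3.67 s.

t_p ≈ 3.67 s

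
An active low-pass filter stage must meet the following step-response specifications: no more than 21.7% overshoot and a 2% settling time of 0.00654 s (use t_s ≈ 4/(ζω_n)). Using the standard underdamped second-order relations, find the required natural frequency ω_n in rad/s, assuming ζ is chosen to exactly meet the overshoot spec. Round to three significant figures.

ω_n ≈ 1400 rad/s

From %OS = 100·exp(−πζ/√(1−ζ²)), invert to get ζ = −ln(OS)/√(π² + ln²(OS)) with OS = 0.217.
−ln 0.217 = 1.528, so ζ = 1.528/√(π² + 2.334) = 0.437.
Then ω_n = 4/(ζ t_s) = 4/(0.437 × 0.00654) = 1400 rad/s.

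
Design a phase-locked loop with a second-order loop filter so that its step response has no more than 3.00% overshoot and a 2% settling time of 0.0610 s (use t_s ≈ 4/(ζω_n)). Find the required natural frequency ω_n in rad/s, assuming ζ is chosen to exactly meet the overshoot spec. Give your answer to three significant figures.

ω_n ≈ 88.0 rad/s

From %OS = 100·exp(−πζ/√(1−ζ²)), invert to get ζ = −ln(OS)/√(π² + ln²(OS)) with OS = 0.0300.
−ln 0.0300 = 3.507, so ζ = 3.507/√(π² + 12.30) = 0.745.
From t_s ≈ 4/(ζω_n): ω_n = 4/(ζ·t_s) = 4/(0.745·0.0610) = 88.0 rad/s.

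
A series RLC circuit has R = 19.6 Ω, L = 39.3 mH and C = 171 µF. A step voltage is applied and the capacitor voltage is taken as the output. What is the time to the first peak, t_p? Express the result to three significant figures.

t_p ≈ 0.0107 s

For a series RLC circuit (capacitor voltage as output), ω_n = 1/√(LC) = 1/√(39.3 mH · 171 µF) = 386 rad/s.
ζ = (R/2)·√(C/L) = (19.6/2)·√(171 µF/39.3 mH) = 0.646.
ω_d = 386·√(1 − 0.646²) = 294 rad/s. t_p = π/ω_d = 0.0107 s.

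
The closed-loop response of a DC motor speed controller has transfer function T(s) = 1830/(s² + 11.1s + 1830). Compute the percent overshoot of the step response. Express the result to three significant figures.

%OS ≈ 66.3%

Comparing the denominator to s² + 2ζω_n s + ω_n²: ω_n = √1830 = 42.8 rad/s, and 2ζω_n = 11.1 so ζ = 11.1/(2·42.8) = 0.130.
%OS = 100·exp(−πζ/√(1−ζ²)) = 66.3%.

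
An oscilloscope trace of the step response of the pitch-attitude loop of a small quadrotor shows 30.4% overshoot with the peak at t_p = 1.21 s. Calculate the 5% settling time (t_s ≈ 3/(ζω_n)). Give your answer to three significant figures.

The overshoot fixes ζ = −ln(OS)/√(π²+ln²(OS)) = 0.354.
From t_p = π/ω_d, ω_d = π/1.21 = 2.60 rad/s, so ω_n = ω_d/√(1−ζ²) = 2.78 rad/s.
t_s ≈ 3/(ζω_n) = 3/(0.354·2.78) = 3.05 s.

t_s ≈ 3.05 s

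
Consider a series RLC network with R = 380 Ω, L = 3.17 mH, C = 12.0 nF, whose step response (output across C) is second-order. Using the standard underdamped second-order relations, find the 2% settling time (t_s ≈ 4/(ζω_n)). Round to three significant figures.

For a series RLC circuit (capacitor voltage as output), ω_n = 1/√(LC) = 1/√(3.17 mH · 12.0 nF) = 162000 rad/s.
ζ = (R/2)·√(C/L) = (380/2)·√(12.0 nF/3.17 mH) = 0.370.
t_s ≈ 4/(ζω_n) = 0.0000667 s.

t_s ≈ 0.0000667 s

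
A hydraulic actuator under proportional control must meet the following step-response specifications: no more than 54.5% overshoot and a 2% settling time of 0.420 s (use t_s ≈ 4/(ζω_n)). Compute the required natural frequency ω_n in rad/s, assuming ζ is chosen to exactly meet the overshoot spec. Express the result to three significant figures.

From %OS = 100·exp(−πζ/√(1−ζ²)), invert to get ζ = −ln(OS)/√(π² + ln²(OS)) with OS = 0.545.
−ln 0.545 = 0.6070, so ζ = 0.6070/√(π² + 0.3684) = 0.190.
Then ω_n = 4/(ζ t_s) = 4/(0.190 × 0.420) = 50.2 rad/s.

ω_n ≈ 50.2 rad/s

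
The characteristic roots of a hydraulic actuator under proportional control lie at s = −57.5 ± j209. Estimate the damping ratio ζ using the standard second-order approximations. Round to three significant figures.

ζ ≈ 0.265

The poles are at −σ ± jω_d with σ = 57.5 and ω_d = 209, so ω_n = √(σ²+ω_d²) = 217 rad/s and ζ = σ/ω_n = 0.265.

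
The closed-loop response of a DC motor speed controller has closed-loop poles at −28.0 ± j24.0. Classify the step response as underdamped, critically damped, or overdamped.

underdamped

Since the poles form a complex-conjugate pair with nonzero imaginary part, the response is underdamped.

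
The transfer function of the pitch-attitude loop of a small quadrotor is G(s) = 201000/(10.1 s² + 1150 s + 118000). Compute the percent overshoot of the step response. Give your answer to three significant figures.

%OS ≈ 14.3%

Dividing through by 10.1: denominator becomes s² + 113.9 s + 11680.
So ω_n = √11680 = 108 rad/s and ζ = 113.9/(2·108) = 0.527.
%OS = 100 e^{−πζ/√(1−ζ²)} with ζ = 0.527 gives 14.3%.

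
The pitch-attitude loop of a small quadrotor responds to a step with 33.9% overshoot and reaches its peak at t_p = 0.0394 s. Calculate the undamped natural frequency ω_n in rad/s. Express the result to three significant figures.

The overshoot fixes ζ = −ln(OS)/√(π²+ln²(OS)) = 0.326.
t_p = π/ω_d ⇒ ω_d = 79.7 rad/s; then ω_n = ω_d/√(1−ζ²) = 84.3 rad/s.

ω_n ≈ 84.3 rad/s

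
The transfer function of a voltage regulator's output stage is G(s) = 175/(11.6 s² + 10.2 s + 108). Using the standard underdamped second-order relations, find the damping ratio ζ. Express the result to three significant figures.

ζ ≈ 0.144

Dividing through by 11.6: denominator becomes s² + 0.8793 s + 9.310.
So ω_n = √9.310 = 3.05 rad/s and ζ = 0.8793/(2·3.05) = 0.144.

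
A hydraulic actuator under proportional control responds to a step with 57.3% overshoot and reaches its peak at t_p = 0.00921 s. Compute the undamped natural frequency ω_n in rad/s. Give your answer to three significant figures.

The overshoot fixes ζ = −ln(OS)/√(π²+ln²(OS)) = 0.175.
t_p = π/ω_d ⇒ ω_d = 341 rad/s; then ω_n = ω_d/√(1−ζ²) = 346 rad/s.

ω_n ≈ 346 rad/s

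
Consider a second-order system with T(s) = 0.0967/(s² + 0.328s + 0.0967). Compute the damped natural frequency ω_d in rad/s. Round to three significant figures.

ω_d ≈ 0.264 rad/s

ω_n = √0.0967 = 0.311 rad/s; ζ = 0.328/(2·0.311) = 0.527.
The damped frequency ω_d = ω_n√(1−ζ²) = 0.264 rad/s.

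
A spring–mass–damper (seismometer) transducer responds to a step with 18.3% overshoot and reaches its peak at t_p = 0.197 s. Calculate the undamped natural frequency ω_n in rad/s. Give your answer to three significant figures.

ω_n ≈ 18.1 rad/s

ζ from %OS: ζ = |ln 0.183|/√(π²+ln²0.183) = 0.476.
From t_p = π/ω_d, ω_d = π/0.197 = 15.9 rad/s, so ω_n = ω_d/√(1−ζ²) = 18.1 rad/s.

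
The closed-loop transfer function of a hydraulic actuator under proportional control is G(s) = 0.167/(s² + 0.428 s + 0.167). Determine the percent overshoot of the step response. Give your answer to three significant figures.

Matching coefficients with s² + 2ζω_n s + ω_n² gives ω_n² = 0.167 ⇒ ω_n = 0.409 rad/s, and ζ = 0.428/(2ω_n) = 0.524.
%OS = 100 e^{−πζ/√(1−ζ²)} with ζ = 0.524 gives 14.5%.

%OS ≈ 14.5%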